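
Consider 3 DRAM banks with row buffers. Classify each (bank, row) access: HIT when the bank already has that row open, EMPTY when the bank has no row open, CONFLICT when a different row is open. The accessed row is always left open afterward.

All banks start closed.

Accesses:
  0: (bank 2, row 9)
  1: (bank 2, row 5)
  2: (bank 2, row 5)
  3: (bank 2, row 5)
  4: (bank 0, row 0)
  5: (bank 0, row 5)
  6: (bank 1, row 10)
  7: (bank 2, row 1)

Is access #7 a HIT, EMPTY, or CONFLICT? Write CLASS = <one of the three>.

0: bank 2 row 9 — prev None → EMPTY
1: bank 2 row 5 — prev 9 → CONFLICT
2: bank 2 row 5 — prev 5 → HIT
3: bank 2 row 5 — prev 5 → HIT
4: bank 0 row 0 — prev None → EMPTY
5: bank 0 row 5 — prev 0 → CONFLICT
6: bank 1 row 10 — prev None → EMPTY
7: bank 2 row 1 — prev 5 → CONFLICT

CLASS = CONFLICT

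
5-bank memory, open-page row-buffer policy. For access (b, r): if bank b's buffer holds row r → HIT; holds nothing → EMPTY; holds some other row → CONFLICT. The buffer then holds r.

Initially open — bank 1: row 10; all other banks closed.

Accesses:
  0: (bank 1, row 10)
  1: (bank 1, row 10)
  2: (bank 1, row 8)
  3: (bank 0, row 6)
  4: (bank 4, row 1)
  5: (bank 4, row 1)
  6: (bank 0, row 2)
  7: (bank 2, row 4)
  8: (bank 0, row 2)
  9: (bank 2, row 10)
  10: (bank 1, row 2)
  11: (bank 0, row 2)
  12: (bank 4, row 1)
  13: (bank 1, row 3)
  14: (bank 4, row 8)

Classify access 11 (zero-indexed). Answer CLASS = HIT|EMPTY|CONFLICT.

CLASS = HIT

  [0] b1 r10: had r10 ⇒ H
  [1] b1 r10: had r10 ⇒ H
  [2] b1 r8: had r10 ⇒ C
  [3] b0 r6: no row ⇒ E
  [4] b4 r1: no row ⇒ E
  [5] b4 r1: had r1 ⇒ H
  [6] b0 r2: had r6 ⇒ C
  [7] b2 r4: no row ⇒ E
  [8] b0 r2: had r2 ⇒ H
  [9] b2 r10: had r4 ⇒ C
  [10] b1 r2: had r8 ⇒ C
  [11] b0 r2: had r2 ⇒ H
  [12] b4 r1: had r1 ⇒ H
  [13] b1 r3: had r2 ⇒ C
  [14] b4 r8: had r1 ⇒ C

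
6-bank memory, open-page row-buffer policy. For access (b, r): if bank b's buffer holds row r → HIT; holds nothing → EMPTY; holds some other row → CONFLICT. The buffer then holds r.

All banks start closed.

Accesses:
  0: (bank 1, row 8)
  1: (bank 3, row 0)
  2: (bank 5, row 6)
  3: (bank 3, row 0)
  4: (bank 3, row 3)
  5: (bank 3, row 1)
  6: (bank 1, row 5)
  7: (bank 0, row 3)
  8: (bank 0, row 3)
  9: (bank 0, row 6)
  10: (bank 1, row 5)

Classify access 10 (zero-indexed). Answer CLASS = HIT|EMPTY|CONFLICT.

step 0: bank1 None->8 [EMPTY]
step 1: bank3 None->0 [EMPTY]
step 2: bank5 None->6 [EMPTY]
step 3: bank3 0->0 [HIT]
step 4: bank3 0->3 [CONFLICT]
step 5: bank3 3->1 [CONFLICT]
step 6: bank1 8->5 [CONFLICT]
step 7: bank0 None->3 [EMPTY]
step 8: bank0 3->3 [HIT]
step 9: bank0 3->6 [CONFLICT]
step 10: bank1 5->5 [HIT]

CLASS = HIT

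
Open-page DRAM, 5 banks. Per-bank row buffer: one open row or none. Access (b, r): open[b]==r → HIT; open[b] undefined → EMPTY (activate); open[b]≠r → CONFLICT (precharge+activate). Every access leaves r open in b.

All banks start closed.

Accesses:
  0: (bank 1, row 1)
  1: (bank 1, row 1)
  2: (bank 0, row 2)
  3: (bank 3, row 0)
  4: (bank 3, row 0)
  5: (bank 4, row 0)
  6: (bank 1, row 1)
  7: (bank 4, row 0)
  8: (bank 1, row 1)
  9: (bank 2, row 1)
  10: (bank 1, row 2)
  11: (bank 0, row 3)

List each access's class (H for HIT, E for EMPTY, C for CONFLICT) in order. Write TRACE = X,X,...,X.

TRACE = E,H,E,E,H,E,H,H,H,E,C,C

0: bank 1 row 1 — prev None → EMPTY
1: bank 1 row 1 — prev 1 → HIT
2: bank 0 row 2 — prev None → EMPTY
3: bank 3 row 0 — prev None → EMPTY
4: bank 3 row 0 — prev 0 → HIT
5: bank 4 row 0 — prev None → EMPTY
6: bank 1 row 1 — prev 1 → HIT
7: bank 4 row 0 — prev 0 → HIT
8: bank 1 row 1 — prev 1 → HIT
9: bank 2 row 1 — prev None → EMPTY
10: bank 1 row 2 — prev 1 → CONFLICT
11: bank 0 row 3 — prev 2 → CONFLICT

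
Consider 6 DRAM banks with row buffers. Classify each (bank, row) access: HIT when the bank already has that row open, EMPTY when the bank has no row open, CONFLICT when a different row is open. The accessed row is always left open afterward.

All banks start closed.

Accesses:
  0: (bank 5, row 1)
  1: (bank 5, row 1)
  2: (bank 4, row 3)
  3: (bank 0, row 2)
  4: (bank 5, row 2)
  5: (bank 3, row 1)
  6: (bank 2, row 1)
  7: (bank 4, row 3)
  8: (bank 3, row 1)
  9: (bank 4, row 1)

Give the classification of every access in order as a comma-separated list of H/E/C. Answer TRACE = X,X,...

TRACE = E,H,E,E,C,E,E,H,H,C

  [0] b5 r1: no row ⇒ E
  [1] b5 r1: had r1 ⇒ H
  [2] b4 r3: no row ⇒ E
  [3] b0 r2: no row ⇒ E
  [4] b5 r2: had r1 ⇒ C
  [5] b3 r1: no row ⇒ E
  [6] b2 r1: no row ⇒ E
  [7] b4 r3: had r3 ⇒ H
  [8] b3 r1: had r1 ⇒ H
  [9] b4 r1: had r3 ⇒ C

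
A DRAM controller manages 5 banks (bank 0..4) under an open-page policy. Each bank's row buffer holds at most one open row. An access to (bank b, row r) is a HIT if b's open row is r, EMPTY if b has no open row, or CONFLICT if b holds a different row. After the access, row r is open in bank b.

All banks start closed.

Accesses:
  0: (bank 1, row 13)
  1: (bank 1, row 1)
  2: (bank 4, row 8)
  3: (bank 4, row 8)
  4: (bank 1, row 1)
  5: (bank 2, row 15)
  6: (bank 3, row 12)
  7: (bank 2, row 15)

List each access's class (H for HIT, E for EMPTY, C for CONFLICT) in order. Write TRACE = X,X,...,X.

TRACE = E,C,E,H,H,E,E,H

0: bank 1 row 13 — prev None → EMPTY
1: bank 1 row 1 — prev 13 → CONFLICT
2: bank 4 row 8 — prev None → EMPTY
3: bank 4 row 8 — prev 8 → HIT
4: bank 1 row 1 — prev 1 → HIT
5: bank 2 row 15 — prev None → EMPTY
6: bank 3 row 12 — prev None → EMPTY
7: bank 2 row 15 — prev 15 → HIT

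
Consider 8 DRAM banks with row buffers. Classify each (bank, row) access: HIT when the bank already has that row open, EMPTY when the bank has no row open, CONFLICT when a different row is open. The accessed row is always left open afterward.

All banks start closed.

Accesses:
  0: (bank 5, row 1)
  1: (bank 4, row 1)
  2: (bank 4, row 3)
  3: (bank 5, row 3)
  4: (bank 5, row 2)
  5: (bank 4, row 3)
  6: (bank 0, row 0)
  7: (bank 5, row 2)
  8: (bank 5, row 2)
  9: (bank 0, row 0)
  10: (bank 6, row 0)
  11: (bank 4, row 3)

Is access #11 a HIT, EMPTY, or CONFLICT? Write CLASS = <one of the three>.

CLASS = HIT

  [0] b5 r1: no row ⇒ E
  [1] b4 r1: no row ⇒ E
  [2] b4 r3: had r1 ⇒ C
  [3] b5 r3: had r1 ⇒ C
  [4] b5 r2: had r3 ⇒ C
  [5] b4 r3: had r3 ⇒ H
  [6] b0 r0: no row ⇒ E
  [7] b5 r2: had r2 ⇒ H
  [8] b5 r2: had r2 ⇒ H
  [9] b0 r0: had r0 ⇒ H
  [10] b6 r0: no row ⇒ E
  [11] b4 r3: had r3 ⇒ H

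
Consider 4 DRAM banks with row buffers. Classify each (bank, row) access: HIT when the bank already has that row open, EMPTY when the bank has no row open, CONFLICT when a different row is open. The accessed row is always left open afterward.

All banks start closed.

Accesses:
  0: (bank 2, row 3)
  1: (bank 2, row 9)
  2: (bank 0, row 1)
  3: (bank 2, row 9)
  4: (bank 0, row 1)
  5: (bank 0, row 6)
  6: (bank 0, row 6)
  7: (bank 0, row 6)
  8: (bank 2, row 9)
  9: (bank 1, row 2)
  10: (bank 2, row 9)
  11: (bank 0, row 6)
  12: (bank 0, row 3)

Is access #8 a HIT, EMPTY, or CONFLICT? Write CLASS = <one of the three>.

0: bank 2 row 3 — prev None → EMPTY
1: bank 2 row 9 — prev 3 → CONFLICT
2: bank 0 row 1 — prev None → EMPTY
3: bank 2 row 9 — prev 9 → HIT
4: bank 0 row 1 — prev 1 → HIT
5: bank 0 row 6 — prev 1 → CONFLICT
6: bank 0 row 6 — prev 6 → HIT
7: bank 0 row 6 — prev 6 → HIT
8: bank 2 row 9 — prev 9 → HIT
9: bank 1 row 2 — prev None → EMPTY
10: bank 2 row 9 — prev 9 → HIT
11: bank 0 row 6 — prev 6 → HIT
12: bank 0 row 3 — prev 6 → CONFLICT

CLASS = HIT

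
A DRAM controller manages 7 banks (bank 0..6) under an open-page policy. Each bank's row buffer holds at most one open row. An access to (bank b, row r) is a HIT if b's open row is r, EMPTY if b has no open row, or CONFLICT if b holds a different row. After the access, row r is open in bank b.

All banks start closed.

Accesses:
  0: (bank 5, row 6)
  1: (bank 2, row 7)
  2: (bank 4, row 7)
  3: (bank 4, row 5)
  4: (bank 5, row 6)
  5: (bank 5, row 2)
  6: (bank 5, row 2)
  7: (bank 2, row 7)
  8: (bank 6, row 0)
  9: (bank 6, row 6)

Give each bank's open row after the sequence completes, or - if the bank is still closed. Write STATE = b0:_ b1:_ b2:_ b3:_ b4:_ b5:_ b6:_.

STATE = b0:- b1:- b2:7 b3:- b4:5 b5:2 b6:6

#0 (5,6) E
#1 (2,7) E
#2 (4,7) E
#3 (4,5) C  (was 7)
#4 (5,6) H  (was 6)
#5 (5,2) C  (was 6)
#6 (5,2) H  (was 2)
#7 (2,7) H  (was 7)
#8 (6,0) E
#9 (6,6) C  (was 0)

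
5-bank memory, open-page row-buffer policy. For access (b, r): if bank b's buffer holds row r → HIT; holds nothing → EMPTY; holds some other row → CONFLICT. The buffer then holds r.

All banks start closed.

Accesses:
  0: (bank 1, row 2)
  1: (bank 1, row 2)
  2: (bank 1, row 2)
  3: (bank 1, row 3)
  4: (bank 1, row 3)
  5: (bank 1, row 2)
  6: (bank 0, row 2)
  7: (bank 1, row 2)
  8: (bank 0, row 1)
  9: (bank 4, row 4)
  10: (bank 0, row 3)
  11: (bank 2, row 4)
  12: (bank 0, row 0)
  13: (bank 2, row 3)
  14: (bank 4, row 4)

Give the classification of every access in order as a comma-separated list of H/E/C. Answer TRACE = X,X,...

0: bank 1 row 2 — prev None → EMPTY
1: bank 1 row 2 — prev 2 → HIT
2: bank 1 row 2 — prev 2 → HIT
3: bank 1 row 3 — prev 2 → CONFLICT
4: bank 1 row 3 — prev 3 → HIT
5: bank 1 row 2 — prev 3 → CONFLICT
6: bank 0 row 2 — prev None → EMPTY
7: bank 1 row 2 — prev 2 → HIT
8: bank 0 row 1 — prev 2 → CONFLICT
9: bank 4 row 4 — prev None → EMPTY
10: bank 0 row 3 — prev 1 → CONFLICT
11: bank 2 row 4 — prev None → EMPTY
12: bank 0 row 0 — prev 3 → CONFLICT
13: bank 2 row 3 — prev 4 → CONFLICT
14: bank 4 row 4 — prev 4 → HIT

TRACE = E,H,H,C,H,C,E,H,C,E,C,E,C,C,H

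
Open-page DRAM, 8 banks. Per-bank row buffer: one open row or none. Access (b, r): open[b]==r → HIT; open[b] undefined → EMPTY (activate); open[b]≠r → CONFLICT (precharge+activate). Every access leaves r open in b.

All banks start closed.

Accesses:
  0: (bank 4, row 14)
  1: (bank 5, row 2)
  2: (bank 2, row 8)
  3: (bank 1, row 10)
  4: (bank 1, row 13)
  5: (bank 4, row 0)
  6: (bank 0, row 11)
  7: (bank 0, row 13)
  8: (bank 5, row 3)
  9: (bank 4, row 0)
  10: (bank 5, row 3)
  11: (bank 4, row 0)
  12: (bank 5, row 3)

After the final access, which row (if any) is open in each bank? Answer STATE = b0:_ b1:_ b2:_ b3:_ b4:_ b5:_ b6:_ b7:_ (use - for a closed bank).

#0 (4,14) E
#1 (5,2) E
#2 (2,8) E
#3 (1,10) E
#4 (1,13) C  (was 10)
#5 (4,0) C  (was 14)
#6 (0,11) E
#7 (0,13) C  (was 11)
#8 (5,3) C  (was 2)
#9 (4,0) H  (was 0)
#10 (5,3) H  (was 3)
#11 (4,0) H  (was 0)
#12 (5,3) H  (was 3)

STATE = b0:13 b1:13 b2:8 b3:- b4:0 b5:3 b6:- b7:-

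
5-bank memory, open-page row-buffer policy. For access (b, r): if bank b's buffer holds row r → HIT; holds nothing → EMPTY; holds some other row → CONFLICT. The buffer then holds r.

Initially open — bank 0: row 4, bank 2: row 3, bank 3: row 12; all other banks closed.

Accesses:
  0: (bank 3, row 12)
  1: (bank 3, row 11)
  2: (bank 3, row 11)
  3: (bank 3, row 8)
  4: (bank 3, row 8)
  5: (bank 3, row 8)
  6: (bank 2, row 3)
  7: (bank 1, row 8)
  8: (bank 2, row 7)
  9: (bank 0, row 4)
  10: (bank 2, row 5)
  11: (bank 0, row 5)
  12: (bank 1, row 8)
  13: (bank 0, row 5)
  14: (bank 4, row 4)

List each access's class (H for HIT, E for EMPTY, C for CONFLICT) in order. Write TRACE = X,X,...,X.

#0 (3,12) H  (was 12)
#1 (3,11) C  (was 12)
#2 (3,11) H  (was 11)
#3 (3,8) C  (was 11)
#4 (3,8) H  (was 8)
#5 (3,8) H  (was 8)
#6 (2,3) H  (was 3)
#7 (1,8) E
#8 (2,7) C  (was 3)
#9 (0,4) H  (was 4)
#10 (2,5) C  (was 7)
#11 (0,5) C  (was 4)
#12 (1,8) H  (was 8)
#13 (0,5) H  (was 5)
#14 (4,4) E

TRACE = H,C,H,C,H,H,H,E,C,H,C,C,H,H,E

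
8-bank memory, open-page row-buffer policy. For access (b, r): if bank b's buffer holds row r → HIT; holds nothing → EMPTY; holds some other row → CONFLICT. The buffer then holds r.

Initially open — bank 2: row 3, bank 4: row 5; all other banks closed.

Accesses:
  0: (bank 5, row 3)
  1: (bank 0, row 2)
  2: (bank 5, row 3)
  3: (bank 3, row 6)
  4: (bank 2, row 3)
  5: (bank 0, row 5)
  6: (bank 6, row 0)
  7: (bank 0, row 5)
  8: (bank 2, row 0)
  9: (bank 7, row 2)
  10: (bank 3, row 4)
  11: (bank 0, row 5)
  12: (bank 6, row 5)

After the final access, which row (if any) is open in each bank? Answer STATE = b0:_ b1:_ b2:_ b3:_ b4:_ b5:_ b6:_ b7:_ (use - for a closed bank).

STATE = b0:5 b1:- b2:0 b3:4 b4:5 b5:3 b6:5 b7:2

#0 (5,3) E
#1 (0,2) E
#2 (5,3) H  (was 3)
#3 (3,6) E
#4 (2,3) H  (was 3)
#5 (0,5) C  (was 2)
#6 (6,0) E
#7 (0,5) H  (was 5)
#8 (2,0) C  (was 3)
#9 (7,2) E
#10 (3,4) C  (was 6)
#11 (0,5) H  (was 5)
#12 (6,5) C  (was 0)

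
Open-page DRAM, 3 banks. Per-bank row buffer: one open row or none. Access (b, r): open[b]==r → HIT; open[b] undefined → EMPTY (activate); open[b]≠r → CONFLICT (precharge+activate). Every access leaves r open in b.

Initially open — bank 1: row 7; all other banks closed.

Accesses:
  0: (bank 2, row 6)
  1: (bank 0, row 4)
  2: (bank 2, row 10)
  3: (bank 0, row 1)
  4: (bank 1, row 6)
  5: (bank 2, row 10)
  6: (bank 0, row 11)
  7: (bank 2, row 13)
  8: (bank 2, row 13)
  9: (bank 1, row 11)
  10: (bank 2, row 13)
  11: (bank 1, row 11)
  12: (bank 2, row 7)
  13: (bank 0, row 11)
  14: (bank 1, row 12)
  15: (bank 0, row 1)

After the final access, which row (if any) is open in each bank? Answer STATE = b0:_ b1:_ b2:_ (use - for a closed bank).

STATE = b0:1 b1:12 b2:7

0: bank 2 row 6 — prev None → EMPTY
1: bank 0 row 4 — prev None → EMPTY
2: bank 2 row 10 — prev 6 → CONFLICT
3: bank 0 row 1 — prev 4 → CONFLICT
4: bank 1 row 6 — prev 7 → CONFLICT
5: bank 2 row 10 — prev 10 → HIT
6: bank 0 row 11 — prev 1 → CONFLICT
7: bank 2 row 13 — prev 10 → CONFLICT
8: bank 2 row 13 — prev 13 → HIT
9: bank 1 row 11 — prev 6 → CONFLICT
10: bank 2 row 13 — prev 13 → HIT
11: bank 1 row 11 — prev 11 → HIT
12: bank 2 row 7 — prev 13 → CONFLICT
13: bank 0 row 11 — prev 11 → HIT
14: bank 1 row 12 — prev 11 → CONFLICT
15: bank 0 row 1 — prev 11 → CONFLICT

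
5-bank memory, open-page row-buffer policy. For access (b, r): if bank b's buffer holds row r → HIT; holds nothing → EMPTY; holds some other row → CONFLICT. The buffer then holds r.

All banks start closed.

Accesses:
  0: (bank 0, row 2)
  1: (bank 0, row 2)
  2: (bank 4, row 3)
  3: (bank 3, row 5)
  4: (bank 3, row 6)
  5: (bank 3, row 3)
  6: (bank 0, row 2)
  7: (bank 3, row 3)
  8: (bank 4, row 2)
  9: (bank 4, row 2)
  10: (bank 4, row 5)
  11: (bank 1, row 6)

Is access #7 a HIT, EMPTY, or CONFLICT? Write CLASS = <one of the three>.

#0 (0,2) E
#1 (0,2) H  (was 2)
#2 (4,3) E
#3 (3,5) E
#4 (3,6) C  (was 5)
#5 (3,3) C  (was 6)
#6 (0,2) H  (was 2)
#7 (3,3) H  (was 3)
#8 (4,2) C  (was 3)
#9 (4,2) H  (was 2)
#10 (4,5) C  (was 2)
#11 (1,6) E

CLASS = HIT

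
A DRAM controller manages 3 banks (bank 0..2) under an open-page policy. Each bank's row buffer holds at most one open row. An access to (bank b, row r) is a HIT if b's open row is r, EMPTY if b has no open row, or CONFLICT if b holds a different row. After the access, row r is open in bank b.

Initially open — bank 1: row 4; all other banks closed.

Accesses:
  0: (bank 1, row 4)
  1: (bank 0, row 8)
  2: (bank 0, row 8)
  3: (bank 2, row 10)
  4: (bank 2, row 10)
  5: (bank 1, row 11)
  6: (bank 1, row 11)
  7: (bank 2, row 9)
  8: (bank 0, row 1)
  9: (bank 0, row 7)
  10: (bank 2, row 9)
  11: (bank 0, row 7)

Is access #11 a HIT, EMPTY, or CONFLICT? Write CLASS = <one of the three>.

CLASS = HIT

  [0] b1 r4: had r4 ⇒ H
  [1] b0 r8: no row ⇒ E
  [2] b0 r8: had r8 ⇒ H
  [3] b2 r10: no row ⇒ E
  [4] b2 r10: had r10 ⇒ H
  [5] b1 r11: had r4 ⇒ C
  [6] b1 r11: had r11 ⇒ H
  [7] b2 r9: had r10 ⇒ C
  [8] b0 r1: had r8 ⇒ C
  [9] b0 r7: had r1 ⇒ C
  [10] b2 r9: had r9 ⇒ H
  [11] b0 r7: had r7 ⇒ H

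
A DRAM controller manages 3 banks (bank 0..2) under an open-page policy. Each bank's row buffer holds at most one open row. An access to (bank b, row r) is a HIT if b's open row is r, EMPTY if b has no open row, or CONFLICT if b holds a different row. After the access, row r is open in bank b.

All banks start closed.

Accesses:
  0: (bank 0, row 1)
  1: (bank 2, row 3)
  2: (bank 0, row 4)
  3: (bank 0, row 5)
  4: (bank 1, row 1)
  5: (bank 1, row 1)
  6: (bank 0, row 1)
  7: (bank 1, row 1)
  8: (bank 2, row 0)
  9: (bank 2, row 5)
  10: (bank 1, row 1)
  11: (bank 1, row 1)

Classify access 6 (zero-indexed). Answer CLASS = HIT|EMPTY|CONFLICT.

CLASS = CONFLICT

  [0] b0 r1: no row ⇒ E
  [1] b2 r3: no row ⇒ E
  [2] b0 r4: had r1 ⇒ C
  [3] b0 r5: had r4 ⇒ C
  [4] b1 r1: no row ⇒ E
  [5] b1 r1: had r1 ⇒ H
  [6] b0 r1: had r5 ⇒ C
  [7] b1 r1: had r1 ⇒ H
  [8] b2 r0: had r3 ⇒ C
  [9] b2 r5: had r0 ⇒ C
  [10] b1 r1: had r1 ⇒ H
  [11] b1 r1: had r1 ⇒ H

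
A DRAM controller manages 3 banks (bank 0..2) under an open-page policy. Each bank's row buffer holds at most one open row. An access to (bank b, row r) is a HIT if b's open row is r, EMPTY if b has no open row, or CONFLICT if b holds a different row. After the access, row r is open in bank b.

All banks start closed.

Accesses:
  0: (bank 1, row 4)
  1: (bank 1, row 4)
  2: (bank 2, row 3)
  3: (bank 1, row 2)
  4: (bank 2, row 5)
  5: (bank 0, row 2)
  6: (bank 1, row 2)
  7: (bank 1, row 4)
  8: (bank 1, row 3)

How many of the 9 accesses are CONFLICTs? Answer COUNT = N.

step 0: bank1 None->4 [EMPTY]
step 1: bank1 4->4 [HIT]
step 2: bank2 None->3 [EMPTY]
step 3: bank1 4->2 [CONFLICT]
step 4: bank2 3->5 [CONFLICT]
step 5: bank0 None->2 [EMPTY]
step 6: bank1 2->2 [HIT]
step 7: bank1 2->4 [CONFLICT]
step 8: bank1 4->3 [CONFLICT]

COUNT = 4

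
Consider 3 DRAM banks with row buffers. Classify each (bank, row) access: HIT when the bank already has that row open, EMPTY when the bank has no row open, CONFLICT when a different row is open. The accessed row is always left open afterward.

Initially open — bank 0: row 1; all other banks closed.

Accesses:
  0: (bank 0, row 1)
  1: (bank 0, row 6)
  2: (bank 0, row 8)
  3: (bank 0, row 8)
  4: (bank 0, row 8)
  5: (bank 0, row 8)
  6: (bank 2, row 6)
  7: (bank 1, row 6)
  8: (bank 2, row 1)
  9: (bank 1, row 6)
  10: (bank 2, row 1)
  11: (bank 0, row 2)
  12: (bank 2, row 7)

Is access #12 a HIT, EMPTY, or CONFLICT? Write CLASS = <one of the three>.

step 0: bank0 1->1 [HIT]
step 1: bank0 1->6 [CONFLICT]
step 2: bank0 6->8 [CONFLICT]
step 3: bank0 8->8 [HIT]
step 4: bank0 8->8 [HIT]
step 5: bank0 8->8 [HIT]
step 6: bank2 None->6 [EMPTY]
step 7: bank1 None->6 [EMPTY]
step 8: bank2 6->1 [CONFLICT]
step 9: bank1 6->6 [HIT]
step 10: bank2 1->1 [HIT]
step 11: bank0 8->2 [CONFLICT]
step 12: bank2 1->7 [CONFLICT]

CLASS = CONFLICT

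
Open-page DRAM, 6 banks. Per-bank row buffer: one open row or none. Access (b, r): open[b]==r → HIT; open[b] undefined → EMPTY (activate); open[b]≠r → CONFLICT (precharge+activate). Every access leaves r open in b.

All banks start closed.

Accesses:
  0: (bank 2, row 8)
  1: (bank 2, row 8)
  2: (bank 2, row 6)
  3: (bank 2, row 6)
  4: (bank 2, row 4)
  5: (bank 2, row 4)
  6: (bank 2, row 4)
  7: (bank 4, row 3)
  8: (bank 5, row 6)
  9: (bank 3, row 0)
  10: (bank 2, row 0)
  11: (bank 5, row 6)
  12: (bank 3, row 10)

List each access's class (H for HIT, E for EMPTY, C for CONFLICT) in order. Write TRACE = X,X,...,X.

TRACE = E,H,C,H,C,H,H,E,E,E,C,H,C

0: bank 2 row 8 — prev None → EMPTY
1: bank 2 row 8 — prev 8 → HIT
2: bank 2 row 6 — prev 8 → CONFLICT
3: bank 2 row 6 — prev 6 → HIT
4: bank 2 row 4 — prev 6 → CONFLICT
5: bank 2 row 4 — prev 4 → HIT
6: bank 2 row 4 — prev 4 → HIT
7: bank 4 row 3 — prev None → EMPTY
8: bank 5 row 6 — prev None → EMPTY
9: bank 3 row 0 — prev None → EMPTY
10: bank 2 row 0 — prev 4 → CONFLICT
11: bank 5 row 6 — prev 6 → HIT
12: bank 3 row 10 — prev 0 → CONFLICT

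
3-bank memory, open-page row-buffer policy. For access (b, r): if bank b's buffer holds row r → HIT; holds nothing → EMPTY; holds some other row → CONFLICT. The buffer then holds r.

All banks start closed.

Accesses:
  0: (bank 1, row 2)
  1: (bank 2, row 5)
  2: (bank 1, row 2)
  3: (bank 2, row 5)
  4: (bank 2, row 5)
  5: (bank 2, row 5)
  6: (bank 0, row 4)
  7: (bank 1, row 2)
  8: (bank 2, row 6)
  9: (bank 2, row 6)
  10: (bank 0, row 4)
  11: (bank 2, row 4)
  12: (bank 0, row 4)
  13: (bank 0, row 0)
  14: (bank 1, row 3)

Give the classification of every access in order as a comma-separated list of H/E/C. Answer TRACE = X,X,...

TRACE = E,E,H,H,H,H,E,H,C,H,H,C,H,C,C

step 0: bank1 None->2 [EMPTY]
step 1: bank2 None->5 [EMPTY]
step 2: bank1 2->2 [HIT]
step 3: bank2 5->5 [HIT]
step 4: bank2 5->5 [HIT]
step 5: bank2 5->5 [HIT]
step 6: bank0 None->4 [EMPTY]
step 7: bank1 2->2 [HIT]
step 8: bank2 5->6 [CONFLICT]
step 9: bank2 6->6 [HIT]
step 10: bank0 4->4 [HIT]
step 11: bank2 6->4 [CONFLICT]
step 12: bank0 4->4 [HIT]
step 13: bank0 4->0 [CONFLICT]
step 14: bank1 2->3 [CONFLICT]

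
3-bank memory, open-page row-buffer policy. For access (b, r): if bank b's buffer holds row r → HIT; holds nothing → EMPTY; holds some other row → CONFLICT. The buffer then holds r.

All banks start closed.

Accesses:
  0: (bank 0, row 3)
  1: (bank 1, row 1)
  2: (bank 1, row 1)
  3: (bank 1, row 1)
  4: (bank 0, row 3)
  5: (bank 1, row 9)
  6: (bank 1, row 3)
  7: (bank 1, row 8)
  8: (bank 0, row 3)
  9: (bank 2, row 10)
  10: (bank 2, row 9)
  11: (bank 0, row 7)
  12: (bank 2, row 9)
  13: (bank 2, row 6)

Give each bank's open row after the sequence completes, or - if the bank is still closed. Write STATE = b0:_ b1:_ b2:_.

STATE = b0:7 b1:8 b2:6

0: bank 0 row 3 — prev None → EMPTY
1: bank 1 row 1 — prev None → EMPTY
2: bank 1 row 1 — prev 1 → HIT
3: bank 1 row 1 — prev 1 → HIT
4: bank 0 row 3 — prev 3 → HIT
5: bank 1 row 9 — prev 1 → CONFLICT
6: bank 1 row 3 — prev 9 → CONFLICT
7: bank 1 row 8 — prev 3 → CONFLICT
8: bank 0 row 3 — prev 3 → HIT
9: bank 2 row 10 — prev None → EMPTY
10: bank 2 row 9 — prev 10 → CONFLICT
11: bank 0 row 7 — prev 3 → CONFLICT
12: bank 2 row 9 — prev 9 → HIT
13: bank 2 row 6 — prev 9 → CONFLICT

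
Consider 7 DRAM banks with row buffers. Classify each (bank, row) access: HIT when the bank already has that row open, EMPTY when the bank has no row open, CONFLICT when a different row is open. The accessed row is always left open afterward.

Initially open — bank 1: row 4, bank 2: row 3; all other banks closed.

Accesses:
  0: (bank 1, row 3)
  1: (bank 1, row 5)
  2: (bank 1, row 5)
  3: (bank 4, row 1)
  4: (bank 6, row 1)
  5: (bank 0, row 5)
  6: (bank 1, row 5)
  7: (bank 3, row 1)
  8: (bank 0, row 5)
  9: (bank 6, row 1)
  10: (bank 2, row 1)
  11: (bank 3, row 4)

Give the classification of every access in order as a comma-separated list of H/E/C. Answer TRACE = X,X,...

TRACE = C,C,H,E,E,E,H,E,H,H,C,C

0: bank 1 row 3 — prev 4 → CONFLICT
1: bank 1 row 5 — prev 3 → CONFLICT
2: bank 1 row 5 — prev 5 → HIT
3: bank 4 row 1 — prev None → EMPTY
4: bank 6 row 1 — prev None → EMPTY
5: bank 0 row 5 — prev None → EMPTY
6: bank 1 row 5 — prev 5 → HIT
7: bank 3 row 1 — prev None → EMPTY
8: bank 0 row 5 — prev 5 → HIT
9: bank 6 row 1 — prev 1 → HIT
10: bank 2 row 1 — prev 3 → CONFLICT
11: bank 3 row 4 — prev 1 → CONFLICT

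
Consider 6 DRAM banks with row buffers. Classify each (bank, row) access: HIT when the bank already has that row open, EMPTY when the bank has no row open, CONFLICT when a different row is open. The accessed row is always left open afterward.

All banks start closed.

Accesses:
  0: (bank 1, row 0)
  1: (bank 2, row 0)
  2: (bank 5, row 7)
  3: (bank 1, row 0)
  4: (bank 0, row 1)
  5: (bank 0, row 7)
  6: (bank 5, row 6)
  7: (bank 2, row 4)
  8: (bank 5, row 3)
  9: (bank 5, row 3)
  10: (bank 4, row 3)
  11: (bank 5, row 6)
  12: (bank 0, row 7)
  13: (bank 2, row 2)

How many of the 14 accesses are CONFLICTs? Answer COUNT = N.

#0 (1,0) E
#1 (2,0) E
#2 (5,7) E
#3 (1,0) H  (was 0)
#4 (0,1) E
#5 (0,7) C  (was 1)
#6 (5,6) C  (was 7)
#7 (2,4) C  (was 0)
#8 (5,3) C  (was 6)
#9 (5,3) H  (was 3)
#10 (4,3) E
#11 (5,6) C  (was 3)
#12 (0,7) H  (was 7)
#13 (2,2) C  (was 4)

COUNT = 6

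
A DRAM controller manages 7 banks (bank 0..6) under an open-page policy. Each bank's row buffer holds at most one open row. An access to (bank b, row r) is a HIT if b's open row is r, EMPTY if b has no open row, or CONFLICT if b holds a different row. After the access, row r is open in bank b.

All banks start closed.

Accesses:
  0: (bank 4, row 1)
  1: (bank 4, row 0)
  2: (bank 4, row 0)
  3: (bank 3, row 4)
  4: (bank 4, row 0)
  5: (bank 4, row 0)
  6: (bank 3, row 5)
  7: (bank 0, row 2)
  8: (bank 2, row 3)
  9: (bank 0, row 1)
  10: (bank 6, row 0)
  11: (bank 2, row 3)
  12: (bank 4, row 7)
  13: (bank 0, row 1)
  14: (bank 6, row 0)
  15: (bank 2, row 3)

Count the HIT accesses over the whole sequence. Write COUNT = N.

COUNT = 7

  [0] b4 r1: no row ⇒ E
  [1] b4 r0: had r1 ⇒ C
  [2] b4 r0: had r0 ⇒ H
  [3] b3 r4: no row ⇒ E
  [4] b4 r0: had r0 ⇒ H
  [5] b4 r0: had r0 ⇒ H
  [6] b3 r5: had r4 ⇒ C
  [7] b0 r2: no row ⇒ E
  [8] b2 r3: no row ⇒ E
  [9] b0 r1: had r2 ⇒ C
  [10] b6 r0: no row ⇒ E
  [11] b2 r3: had r3 ⇒ H
  [12] b4 r7: had r0 ⇒ C
  [13] b0 r1: had r1 ⇒ H
  [14] b6 r0: had r0 ⇒ H
  [15] b2 r3: had r3 ⇒ H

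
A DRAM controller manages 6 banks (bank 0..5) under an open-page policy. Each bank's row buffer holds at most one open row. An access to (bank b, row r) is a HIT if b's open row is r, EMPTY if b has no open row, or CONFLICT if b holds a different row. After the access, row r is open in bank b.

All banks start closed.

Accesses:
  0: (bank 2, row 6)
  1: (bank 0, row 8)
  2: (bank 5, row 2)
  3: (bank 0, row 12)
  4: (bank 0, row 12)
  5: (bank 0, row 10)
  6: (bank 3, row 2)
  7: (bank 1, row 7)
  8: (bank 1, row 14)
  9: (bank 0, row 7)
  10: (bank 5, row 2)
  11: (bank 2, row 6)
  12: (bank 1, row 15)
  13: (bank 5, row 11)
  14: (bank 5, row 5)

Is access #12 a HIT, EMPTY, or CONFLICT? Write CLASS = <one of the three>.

CLASS = CONFLICT

0: bank 2 row 6 — prev None → EMPTY
1: bank 0 row 8 — prev None → EMPTY
2: bank 5 row 2 — prev None → EMPTY
3: bank 0 row 12 — prev 8 → CONFLICT
4: bank 0 row 12 — prev 12 → HIT
5: bank 0 row 10 — prev 12 → CONFLICT
6: bank 3 row 2 — prev None → EMPTY
7: bank 1 row 7 — prev None → EMPTY
8: bank 1 row 14 — prev 7 → CONFLICT
9: bank 0 row 7 — prev 10 → CONFLICT
10: bank 5 row 2 — prev 2 → HIT
11: bank 2 row 6 — prev 6 → HIT
12: bank 1 row 15 — prev 14 → CONFLICT
13: bank 5 row 11 — prev 2 → CONFLICT
14: bank 5 row 5 — prev 11 → CONFLICT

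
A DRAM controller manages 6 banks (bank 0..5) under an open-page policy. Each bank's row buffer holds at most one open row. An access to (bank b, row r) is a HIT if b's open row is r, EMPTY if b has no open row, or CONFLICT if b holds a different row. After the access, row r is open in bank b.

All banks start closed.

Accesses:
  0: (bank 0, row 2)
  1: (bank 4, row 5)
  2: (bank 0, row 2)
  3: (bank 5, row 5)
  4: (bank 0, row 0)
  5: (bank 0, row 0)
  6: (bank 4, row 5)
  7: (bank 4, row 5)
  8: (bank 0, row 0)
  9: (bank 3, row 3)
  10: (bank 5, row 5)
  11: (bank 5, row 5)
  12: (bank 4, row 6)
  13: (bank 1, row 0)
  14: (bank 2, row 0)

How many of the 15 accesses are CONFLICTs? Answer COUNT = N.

step 0: bank0 None->2 [EMPTY]
step 1: bank4 None->5 [EMPTY]
step 2: bank0 2->2 [HIT]
step 3: bank5 None->5 [EMPTY]
step 4: bank0 2->0 [CONFLICT]
step 5: bank0 0->0 [HIT]
step 6: bank4 5->5 [HIT]
step 7: bank4 5->5 [HIT]
step 8: bank0 0->0 [HIT]
step 9: bank3 None->3 [EMPTY]
step 10: bank5 5->5 [HIT]
step 11: bank5 5->5 [HIT]
step 12: bank4 5->6 [CONFLICT]
step 13: bank1 None->0 [EMPTY]
step 14: bank2 None->0 [EMPTY]

COUNT = 2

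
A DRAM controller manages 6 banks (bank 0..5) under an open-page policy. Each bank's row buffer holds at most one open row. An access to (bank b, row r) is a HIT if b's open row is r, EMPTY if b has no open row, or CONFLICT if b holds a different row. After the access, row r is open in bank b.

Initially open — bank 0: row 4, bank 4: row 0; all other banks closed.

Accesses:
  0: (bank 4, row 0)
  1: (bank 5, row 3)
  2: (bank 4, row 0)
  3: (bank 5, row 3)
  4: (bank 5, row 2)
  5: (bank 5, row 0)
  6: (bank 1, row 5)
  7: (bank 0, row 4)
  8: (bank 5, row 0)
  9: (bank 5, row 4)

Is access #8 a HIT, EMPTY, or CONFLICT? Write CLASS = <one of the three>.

0: bank 4 row 0 — prev 0 → HIT
1: bank 5 row 3 — prev None → EMPTY
2: bank 4 row 0 — prev 0 → HIT
3: bank 5 row 3 — prev 3 → HIT
4: bank 5 row 2 — prev 3 → CONFLICT
5: bank 5 row 0 — prev 2 → CONFLICT
6: bank 1 row 5 — prev None → EMPTY
7: bank 0 row 4 — prev 4 → HIT
8: bank 5 row 0 — prev 0 → HIT
9: bank 5 row 4 — prev 0 → CONFLICT

CLASS = HIT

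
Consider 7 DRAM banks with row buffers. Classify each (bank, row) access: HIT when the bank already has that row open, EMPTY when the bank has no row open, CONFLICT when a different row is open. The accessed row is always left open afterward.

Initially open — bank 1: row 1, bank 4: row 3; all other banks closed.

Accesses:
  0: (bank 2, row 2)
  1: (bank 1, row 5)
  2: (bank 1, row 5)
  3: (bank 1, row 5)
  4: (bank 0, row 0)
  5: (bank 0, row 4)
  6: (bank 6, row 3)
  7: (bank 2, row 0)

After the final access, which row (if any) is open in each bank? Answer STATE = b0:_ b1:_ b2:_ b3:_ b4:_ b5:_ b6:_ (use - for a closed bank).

STATE = b0:4 b1:5 b2:0 b3:- b4:3 b5:- b6:3

#0 (2,2) E
#1 (1,5) C  (was 1)
#2 (1,5) H  (was 5)
#3 (1,5) H  (was 5)
#4 (0,0) E
#5 (0,4) C  (was 0)
#6 (6,3) E
#7 (2,0) C  (was 2)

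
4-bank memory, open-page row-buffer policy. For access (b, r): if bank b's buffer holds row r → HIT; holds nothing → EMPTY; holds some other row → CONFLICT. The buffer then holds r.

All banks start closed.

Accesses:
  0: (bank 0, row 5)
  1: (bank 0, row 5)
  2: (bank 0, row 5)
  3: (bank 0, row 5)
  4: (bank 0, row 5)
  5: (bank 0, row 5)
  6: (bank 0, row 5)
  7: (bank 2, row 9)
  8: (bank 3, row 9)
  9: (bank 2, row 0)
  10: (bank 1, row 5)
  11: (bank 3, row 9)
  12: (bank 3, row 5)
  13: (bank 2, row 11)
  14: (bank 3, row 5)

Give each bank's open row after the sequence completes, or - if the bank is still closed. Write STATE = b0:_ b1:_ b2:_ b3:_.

STATE = b0:5 b1:5 b2:11 b3:5

#0 (0,5) E
#1 (0,5) H  (was 5)
#2 (0,5) H  (was 5)
#3 (0,5) H  (was 5)
#4 (0,5) H  (was 5)
#5 (0,5) H  (was 5)
#6 (0,5) H  (was 5)
#7 (2,9) E
#8 (3,9) E
#9 (2,0) C  (was 9)
#10 (1,5) E
#11 (3,9) H  (was 9)
#12 (3,5) C  (was 9)
#13 (2,11) C  (was 0)
#14 (3,5) H  (was 5)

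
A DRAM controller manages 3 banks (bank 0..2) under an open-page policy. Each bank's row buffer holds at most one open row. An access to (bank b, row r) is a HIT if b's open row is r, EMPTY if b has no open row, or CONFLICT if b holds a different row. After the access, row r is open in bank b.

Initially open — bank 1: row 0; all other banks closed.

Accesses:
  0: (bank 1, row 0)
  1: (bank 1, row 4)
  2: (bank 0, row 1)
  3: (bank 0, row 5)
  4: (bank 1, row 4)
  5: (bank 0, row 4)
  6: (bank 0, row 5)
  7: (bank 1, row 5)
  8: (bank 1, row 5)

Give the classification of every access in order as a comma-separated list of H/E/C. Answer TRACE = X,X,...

TRACE = H,C,E,C,H,C,C,C,H

step 0: bank1 0->0 [HIT]
step 1: bank1 0->4 [CONFLICT]
step 2: bank0 None->1 [EMPTY]
step 3: bank0 1->5 [CONFLICT]
step 4: bank1 4->4 [HIT]
step 5: bank0 5->4 [CONFLICT]
step 6: bank0 4->5 [CONFLICT]
step 7: bank1 4->5 [CONFLICT]
step 8: bank1 5->5 [HIT]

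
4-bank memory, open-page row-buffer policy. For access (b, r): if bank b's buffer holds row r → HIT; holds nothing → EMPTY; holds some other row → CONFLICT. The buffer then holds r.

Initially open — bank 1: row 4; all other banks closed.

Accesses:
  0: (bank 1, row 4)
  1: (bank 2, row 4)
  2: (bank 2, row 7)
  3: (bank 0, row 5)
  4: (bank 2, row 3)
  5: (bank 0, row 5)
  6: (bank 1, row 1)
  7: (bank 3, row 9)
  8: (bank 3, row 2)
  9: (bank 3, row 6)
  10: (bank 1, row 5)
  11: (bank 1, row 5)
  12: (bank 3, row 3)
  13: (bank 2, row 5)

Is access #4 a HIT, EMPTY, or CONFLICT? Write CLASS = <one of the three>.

CLASS = CONFLICT

#0 (1,4) H  (was 4)
#1 (2,4) E
#2 (2,7) C  (was 4)
#3 (0,5) E
#4 (2,3) C  (was 7)
#5 (0,5) H  (was 5)
#6 (1,1) C  (was 4)
#7 (3,9) E
#8 (3,2) C  (was 9)
#9 (3,6) C  (was 2)
#10 (1,5) C  (was 1)
#11 (1,5) H  (was 5)
#12 (3,3) C  (was 6)
#13 (2,5) C  (was 3)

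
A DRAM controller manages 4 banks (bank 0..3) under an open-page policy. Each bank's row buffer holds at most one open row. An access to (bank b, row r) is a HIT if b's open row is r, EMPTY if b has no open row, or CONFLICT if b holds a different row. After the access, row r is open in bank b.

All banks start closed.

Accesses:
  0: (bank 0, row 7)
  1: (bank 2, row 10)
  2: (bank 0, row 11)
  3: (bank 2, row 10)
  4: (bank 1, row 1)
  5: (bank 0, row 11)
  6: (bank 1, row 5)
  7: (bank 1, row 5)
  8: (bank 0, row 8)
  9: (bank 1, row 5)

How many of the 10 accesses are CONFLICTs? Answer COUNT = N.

#0 (0,7) E
#1 (2,10) E
#2 (0,11) C  (was 7)
#3 (2,10) H  (was 10)
#4 (1,1) E
#5 (0,11) H  (was 11)
#6 (1,5) C  (was 1)
#7 (1,5) H  (was 5)
#8 (0,8) C  (was 11)
#9 (1,5) H  (was 5)

COUNT = 3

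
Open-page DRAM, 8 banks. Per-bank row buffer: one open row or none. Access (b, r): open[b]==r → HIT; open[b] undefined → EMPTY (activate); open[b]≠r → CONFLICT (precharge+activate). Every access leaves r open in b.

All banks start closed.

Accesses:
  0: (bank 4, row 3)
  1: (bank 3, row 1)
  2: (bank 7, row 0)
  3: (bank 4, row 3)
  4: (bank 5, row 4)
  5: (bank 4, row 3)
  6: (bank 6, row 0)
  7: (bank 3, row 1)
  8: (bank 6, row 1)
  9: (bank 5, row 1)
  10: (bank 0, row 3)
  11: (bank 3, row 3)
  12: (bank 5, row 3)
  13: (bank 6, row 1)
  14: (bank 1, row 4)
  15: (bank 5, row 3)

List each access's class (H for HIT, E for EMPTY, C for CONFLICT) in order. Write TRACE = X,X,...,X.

#0 (4,3) E
#1 (3,1) E
#2 (7,0) E
#3 (4,3) H  (was 3)
#4 (5,4) E
#5 (4,3) H  (was 3)
#6 (6,0) E
#7 (3,1) H  (was 1)
#8 (6,1) C  (was 0)
#9 (5,1) C  (was 4)
#10 (0,3) E
#11 (3,3) C  (was 1)
#12 (5,3) C  (was 1)
#13 (6,1) H  (was 1)
#14 (1,4) E
#15 (5,3) H  (was 3)

TRACE = E,E,E,H,E,H,E,H,C,C,E,C,C,H,E,H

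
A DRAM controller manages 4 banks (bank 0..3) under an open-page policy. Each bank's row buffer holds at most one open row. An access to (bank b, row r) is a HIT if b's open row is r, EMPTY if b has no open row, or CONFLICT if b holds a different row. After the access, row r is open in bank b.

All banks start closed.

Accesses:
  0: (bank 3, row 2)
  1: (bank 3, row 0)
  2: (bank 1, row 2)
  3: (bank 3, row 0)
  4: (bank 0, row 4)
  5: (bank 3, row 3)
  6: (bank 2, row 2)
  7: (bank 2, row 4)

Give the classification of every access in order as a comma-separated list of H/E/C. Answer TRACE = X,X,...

0: bank 3 row 2 — prev None → EMPTY
1: bank 3 row 0 — prev 2 → CONFLICT
2: bank 1 row 2 — prev None → EMPTY
3: bank 3 row 0 — prev 0 → HIT
4: bank 0 row 4 — prev None → EMPTY
5: bank 3 row 3 — prev 0 → CONFLICT
6: bank 2 row 2 — prev None → EMPTY
7: bank 2 row 4 — prev 2 → CONFLICT

TRACE = E,C,E,H,E,C,E,C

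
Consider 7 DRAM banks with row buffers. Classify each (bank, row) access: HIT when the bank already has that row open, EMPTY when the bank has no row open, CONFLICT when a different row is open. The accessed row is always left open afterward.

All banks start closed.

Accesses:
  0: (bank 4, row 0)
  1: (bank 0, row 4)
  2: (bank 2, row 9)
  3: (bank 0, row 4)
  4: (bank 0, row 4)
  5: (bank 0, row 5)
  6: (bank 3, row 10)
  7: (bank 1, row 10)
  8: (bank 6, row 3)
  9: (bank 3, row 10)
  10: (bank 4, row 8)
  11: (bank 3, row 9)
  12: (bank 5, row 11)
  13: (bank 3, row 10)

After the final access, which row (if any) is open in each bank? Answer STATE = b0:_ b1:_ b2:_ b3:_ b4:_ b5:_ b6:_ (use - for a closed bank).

STATE = b0:5 b1:10 b2:9 b3:10 b4:8 b5:11 b6:3

step 0: bank4 None->0 [EMPTY]
step 1: bank0 None->4 [EMPTY]
step 2: bank2 None->9 [EMPTY]
step 3: bank0 4->4 [HIT]
step 4: bank0 4->4 [HIT]
step 5: bank0 4->5 [CONFLICT]
step 6: bank3 None->10 [EMPTY]
step 7: bank1 None->10 [EMPTY]
step 8: bank6 None->3 [EMPTY]
step 9: bank3 10->10 [HIT]
step 10: bank4 0->8 [CONFLICT]
step 11: bank3 10->9 [CONFLICT]
step 12: bank5 None->11 [EMPTY]
step 13: bank3 9->10 [CONFLICT]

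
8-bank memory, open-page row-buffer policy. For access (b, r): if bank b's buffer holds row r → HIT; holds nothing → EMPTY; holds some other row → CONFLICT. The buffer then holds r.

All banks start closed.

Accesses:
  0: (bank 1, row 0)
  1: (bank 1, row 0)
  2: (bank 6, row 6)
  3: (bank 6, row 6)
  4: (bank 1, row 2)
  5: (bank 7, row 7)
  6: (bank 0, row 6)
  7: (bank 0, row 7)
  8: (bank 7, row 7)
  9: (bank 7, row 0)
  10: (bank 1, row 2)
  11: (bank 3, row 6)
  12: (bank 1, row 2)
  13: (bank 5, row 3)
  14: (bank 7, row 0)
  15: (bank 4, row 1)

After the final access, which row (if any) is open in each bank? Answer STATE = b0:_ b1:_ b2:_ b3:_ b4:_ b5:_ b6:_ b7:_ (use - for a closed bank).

0: bank 1 row 0 — prev None → EMPTY
1: bank 1 row 0 — prev 0 → HIT
2: bank 6 row 6 — prev None → EMPTY
3: bank 6 row 6 — prev 6 → HIT
4: bank 1 row 2 — prev 0 → CONFLICT
5: bank 7 row 7 — prev None → EMPTY
6: bank 0 row 6 — prev None → EMPTY
7: bank 0 row 7 — prev 6 → CONFLICT
8: bank 7 row 7 — prev 7 → HIT
9: bank 7 row 0 — prev 7 → CONFLICT
10: bank 1 row 2 — prev 2 → HIT
11: bank 3 row 6 — prev None → EMPTY
12: bank 1 row 2 — prev 2 → HIT
13: bank 5 row 3 — prev None → EMPTY
14: bank 7 row 0 — prev 0 → HIT
15: bank 4 row 1 — prev None → EMPTY

STATE = b0:7 b1:2 b2:- b3:6 b4:1 b5:3 b6:6 b7:0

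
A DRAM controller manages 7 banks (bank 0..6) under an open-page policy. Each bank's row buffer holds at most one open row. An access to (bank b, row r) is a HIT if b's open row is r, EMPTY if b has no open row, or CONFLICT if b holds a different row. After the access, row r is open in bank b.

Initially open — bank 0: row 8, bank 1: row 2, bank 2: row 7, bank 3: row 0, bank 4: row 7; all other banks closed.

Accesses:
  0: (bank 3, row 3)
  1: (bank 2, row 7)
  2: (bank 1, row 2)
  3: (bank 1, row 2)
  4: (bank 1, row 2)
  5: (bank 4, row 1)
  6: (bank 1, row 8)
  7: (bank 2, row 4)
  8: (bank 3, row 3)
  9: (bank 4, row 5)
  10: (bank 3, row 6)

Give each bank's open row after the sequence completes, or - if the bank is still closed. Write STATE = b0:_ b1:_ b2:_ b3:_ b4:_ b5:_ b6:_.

STATE = b0:8 b1:8 b2:4 b3:6 b4:5 b5:- b6:-

step 0: bank3 0->3 [CONFLICT]
step 1: bank2 7->7 [HIT]
step 2: bank1 2->2 [HIT]
step 3: bank1 2->2 [HIT]
step 4: bank1 2->2 [HIT]
step 5: bank4 7->1 [CONFLICT]
step 6: bank1 2->8 [CONFLICT]
step 7: bank2 7->4 [CONFLICT]
step 8: bank3 3->3 [HIT]
step 9: bank4 1->5 [CONFLICT]
step 10: bank3 3->6 [CONFLICT]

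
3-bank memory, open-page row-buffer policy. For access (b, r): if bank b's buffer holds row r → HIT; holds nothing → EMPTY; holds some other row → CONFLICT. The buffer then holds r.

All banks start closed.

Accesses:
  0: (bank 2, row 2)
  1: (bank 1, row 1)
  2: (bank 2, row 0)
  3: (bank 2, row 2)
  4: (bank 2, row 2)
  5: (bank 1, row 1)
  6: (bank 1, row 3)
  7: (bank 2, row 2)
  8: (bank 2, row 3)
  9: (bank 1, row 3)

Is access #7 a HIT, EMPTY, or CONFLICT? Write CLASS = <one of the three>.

CLASS = HIT

step 0: bank2 None->2 [EMPTY]
step 1: bank1 None->1 [EMPTY]
step 2: bank2 2->0 [CONFLICT]
step 3: bank2 0->2 [CONFLICT]
step 4: bank2 2->2 [HIT]
step 5: bank1 1->1 [HIT]
step 6: bank1 1->3 [CONFLICT]
step 7: bank2 2->2 [HIT]
step 8: bank2 2->3 [CONFLICT]
step 9: bank1 3->3 [HIT]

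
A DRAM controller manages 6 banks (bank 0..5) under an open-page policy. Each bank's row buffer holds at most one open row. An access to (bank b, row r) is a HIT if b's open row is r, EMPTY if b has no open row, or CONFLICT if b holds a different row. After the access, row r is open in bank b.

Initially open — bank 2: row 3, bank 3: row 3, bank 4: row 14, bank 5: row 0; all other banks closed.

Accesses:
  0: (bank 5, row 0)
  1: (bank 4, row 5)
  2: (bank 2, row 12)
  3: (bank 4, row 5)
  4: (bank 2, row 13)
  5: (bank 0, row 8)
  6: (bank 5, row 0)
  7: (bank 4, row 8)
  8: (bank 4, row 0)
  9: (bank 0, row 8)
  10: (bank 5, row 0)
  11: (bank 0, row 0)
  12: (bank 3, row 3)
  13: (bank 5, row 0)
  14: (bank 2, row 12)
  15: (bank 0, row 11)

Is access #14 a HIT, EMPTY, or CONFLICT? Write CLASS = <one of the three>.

0: bank 5 row 0 — prev 0 → HIT
1: bank 4 row 5 — prev 14 → CONFLICT
2: bank 2 row 12 — prev 3 → CONFLICT
3: bank 4 row 5 — prev 5 → HIT
4: bank 2 row 13 — prev 12 → CONFLICT
5: bank 0 row 8 — prev None → EMPTY
6: bank 5 row 0 — prev 0 → HIT
7: bank 4 row 8 — prev 5 → CONFLICT
8: bank 4 row 0 — prev 8 → CONFLICT
9: bank 0 row 8 — prev 8 → HIT
10: bank 5 row 0 — prev 0 → HIT
11: bank 0 row 0 — prev 8 → CONFLICT
12: bank 3 row 3 — prev 3 → HIT
13: bank 5 row 0 — prev 0 → HIT
14: bank 2 row 12 — prev 13 → CONFLICT
15: bank 0 row 11 — prev 0 → CONFLICT

CLASS = CONFLICT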